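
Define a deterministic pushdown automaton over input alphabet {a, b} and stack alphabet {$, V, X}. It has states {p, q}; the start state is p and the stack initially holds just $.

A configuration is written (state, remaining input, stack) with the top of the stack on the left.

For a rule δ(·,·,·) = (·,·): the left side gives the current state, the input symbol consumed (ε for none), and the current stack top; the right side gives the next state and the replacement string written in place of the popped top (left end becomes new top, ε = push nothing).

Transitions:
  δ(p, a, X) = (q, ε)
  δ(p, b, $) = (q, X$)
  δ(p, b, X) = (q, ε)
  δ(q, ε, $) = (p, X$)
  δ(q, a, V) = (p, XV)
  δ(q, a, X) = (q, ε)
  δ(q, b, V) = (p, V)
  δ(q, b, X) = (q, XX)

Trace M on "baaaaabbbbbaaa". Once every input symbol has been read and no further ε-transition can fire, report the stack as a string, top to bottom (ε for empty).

(p, baaaaabbbbbaaa, $)
  read b, top $: go to q, push X$ → (q, aaaaabbbbbaaa, X$)
  read a, top X: go to q, push ε → (q, aaaabbbbbaaa, $)
  ε-move, top $: go to p, push X$ → (p, aaaabbbbbaaa, X$)
  read a, top X: go to q, push ε → (q, aaabbbbbaaa, $)
  ε-move, top $: go to p, push X$ → (p, aaabbbbbaaa, X$)
  read a, top X: go to q, push ε → (q, aabbbbbaaa, $)
  ε-move, top $: go to p, push X$ → (p, aabbbbbaaa, X$)
  read a, top X: go to q, push ε → (q, abbbbbaaa, $)
  ε-move, top $: go to p, push X$ → (p, abbbbbaaa, X$)
  read a, top X: go to q, push ε → (q, bbbbbaaa, $)
  ε-move, top $: go to p, push X$ → (p, bbbbbaaa, X$)
  read b, top X: go to q, push ε → (q, bbbbaaa, $)
  ε-move, top $: go to p, push X$ → (p, bbbbaaa, X$)
  read b, top X: go to q, push ε → (q, bbbaaa, $)
  ε-move, top $: go to p, push X$ → (p, bbbaaa, X$)
  read b, top X: go to q, push ε → (q, bbaaa, $)
  ε-move, top $: go to p, push X$ → (p, bbaaa, X$)
  read b, top X: go to q, push ε → (q, baaa, $)
  ε-move, top $: go to p, push X$ → (p, baaa, X$)
  read b, top X: go to q, push ε → (q, aaa, $)
  ε-move, top $: go to p, push X$ → (p, aaa, X$)
  read a, top X: go to q, push ε → (q, aa, $)
  ε-move, top $: go to p, push X$ → (p, aa, X$)
  read a, top X: go to q, push ε → (q, a, $)
  ε-move, top $: go to p, push X$ → (p, a, X$)
  read a, top X: go to q, push ε → (q, ε, $)
  ε-move, top $: go to p, push X$ → (p, ε, X$)
All input consumed in state p with stack X$.

X$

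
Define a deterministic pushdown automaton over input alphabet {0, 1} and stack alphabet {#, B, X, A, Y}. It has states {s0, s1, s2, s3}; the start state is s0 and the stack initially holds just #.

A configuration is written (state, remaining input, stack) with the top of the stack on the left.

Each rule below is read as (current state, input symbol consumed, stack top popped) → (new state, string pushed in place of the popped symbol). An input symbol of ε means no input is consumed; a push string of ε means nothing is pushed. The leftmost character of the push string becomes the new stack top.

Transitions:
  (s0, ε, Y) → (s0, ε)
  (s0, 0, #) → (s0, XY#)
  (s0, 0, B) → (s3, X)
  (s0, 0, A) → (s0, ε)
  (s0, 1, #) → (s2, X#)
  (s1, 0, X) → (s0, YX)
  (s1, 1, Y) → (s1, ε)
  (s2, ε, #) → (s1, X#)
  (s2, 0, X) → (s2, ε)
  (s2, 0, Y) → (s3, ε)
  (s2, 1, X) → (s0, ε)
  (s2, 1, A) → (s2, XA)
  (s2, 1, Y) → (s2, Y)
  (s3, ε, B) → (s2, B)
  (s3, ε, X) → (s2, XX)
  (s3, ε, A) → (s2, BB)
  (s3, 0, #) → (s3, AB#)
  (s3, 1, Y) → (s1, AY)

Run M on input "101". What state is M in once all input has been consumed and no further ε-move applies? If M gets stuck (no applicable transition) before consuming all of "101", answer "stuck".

stuck

(s0, 101, #) ⊢ (s2, 01, X#) ⊢ (s2, 1, #) ⊢ (s1, 1, X#)
No transition for (s1, 1, top X); M blocks with input 1 remaining.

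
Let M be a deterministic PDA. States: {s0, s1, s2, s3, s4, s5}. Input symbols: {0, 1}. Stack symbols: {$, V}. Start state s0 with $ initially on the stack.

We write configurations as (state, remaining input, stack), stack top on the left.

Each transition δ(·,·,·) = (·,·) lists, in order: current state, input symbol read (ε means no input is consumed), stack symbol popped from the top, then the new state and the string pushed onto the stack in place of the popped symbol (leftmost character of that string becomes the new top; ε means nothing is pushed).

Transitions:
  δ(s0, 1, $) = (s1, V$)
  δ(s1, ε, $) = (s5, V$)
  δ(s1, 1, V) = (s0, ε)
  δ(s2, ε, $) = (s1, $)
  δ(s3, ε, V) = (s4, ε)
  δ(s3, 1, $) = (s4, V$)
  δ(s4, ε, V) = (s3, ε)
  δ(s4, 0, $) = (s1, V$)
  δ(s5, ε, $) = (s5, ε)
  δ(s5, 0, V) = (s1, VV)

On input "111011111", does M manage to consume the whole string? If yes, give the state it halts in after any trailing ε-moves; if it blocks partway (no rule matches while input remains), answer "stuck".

stuck

(s0, 111011111, $) ⊢ (s1, 11011111, V$) ⊢ (s0, 1011111, $) ⊢ (s1, 011111, V$)
No transition for (s1, 0, top V); M blocks with input 011111 remaining.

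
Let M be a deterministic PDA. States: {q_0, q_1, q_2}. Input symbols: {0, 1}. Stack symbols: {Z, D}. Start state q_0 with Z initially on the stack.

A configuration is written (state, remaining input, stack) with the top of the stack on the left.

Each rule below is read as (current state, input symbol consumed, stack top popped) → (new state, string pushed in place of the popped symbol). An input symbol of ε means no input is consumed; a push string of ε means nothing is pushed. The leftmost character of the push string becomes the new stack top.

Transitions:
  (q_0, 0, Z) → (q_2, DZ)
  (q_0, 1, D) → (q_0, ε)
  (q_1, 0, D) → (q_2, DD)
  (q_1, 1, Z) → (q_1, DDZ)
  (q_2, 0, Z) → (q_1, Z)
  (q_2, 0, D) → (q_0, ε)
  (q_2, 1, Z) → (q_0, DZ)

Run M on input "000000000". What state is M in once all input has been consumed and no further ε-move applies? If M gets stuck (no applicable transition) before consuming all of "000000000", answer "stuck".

(q_0, 000000000, Z)
  read 0, top Z: go to q_2, push DZ → (q_2, 00000000, DZ)
  read 0, top D: go to q_0, push ε → (q_0, 0000000, Z)
  read 0, top Z: go to q_2, push DZ → (q_2, 000000, DZ)
  read 0, top D: go to q_0, push ε → (q_0, 00000, Z)
  read 0, top Z: go to q_2, push DZ → (q_2, 0000, DZ)
  read 0, top D: go to q_0, push ε → (q_0, 000, Z)
  read 0, top Z: go to q_2, push DZ → (q_2, 00, DZ)
  read 0, top D: go to q_0, push ε → (q_0, 0, Z)
  read 0, top Z: go to q_2, push DZ → (q_2, ε, DZ)
All input consumed; M is in state q_2.

q_2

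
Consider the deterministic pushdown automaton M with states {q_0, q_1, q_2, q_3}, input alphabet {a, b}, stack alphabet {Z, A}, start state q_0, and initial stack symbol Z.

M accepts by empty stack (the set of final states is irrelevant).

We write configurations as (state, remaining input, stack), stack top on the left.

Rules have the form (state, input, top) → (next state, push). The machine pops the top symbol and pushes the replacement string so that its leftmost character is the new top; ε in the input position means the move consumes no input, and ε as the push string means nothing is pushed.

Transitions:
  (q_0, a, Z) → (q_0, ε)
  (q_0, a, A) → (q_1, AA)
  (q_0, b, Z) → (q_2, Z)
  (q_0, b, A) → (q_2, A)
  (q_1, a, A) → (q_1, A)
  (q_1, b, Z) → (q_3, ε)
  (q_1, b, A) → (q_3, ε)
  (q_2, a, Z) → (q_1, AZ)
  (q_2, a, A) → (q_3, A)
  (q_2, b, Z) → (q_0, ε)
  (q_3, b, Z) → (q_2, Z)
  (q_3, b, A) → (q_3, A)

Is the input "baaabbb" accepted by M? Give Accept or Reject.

Accept

(q_0, baaabbb, Z)
  read b, top Z: go to q_2, push Z → (q_2, aaabbb, Z)
  read a, top Z: go to q_1, push AZ → (q_1, aabbb, AZ)
  read a, top A: go to q_1, push A → (q_1, abbb, AZ)
  read a, top A: go to q_1, push A → (q_1, bbb, AZ)
  read b, top A: go to q_3, push ε → (q_3, bb, Z)
  read b, top Z: go to q_2, push Z → (q_2, b, Z)
  read b, top Z: go to q_0, push ε → (q_0, ε, ε)
All input consumed and the stack is empty.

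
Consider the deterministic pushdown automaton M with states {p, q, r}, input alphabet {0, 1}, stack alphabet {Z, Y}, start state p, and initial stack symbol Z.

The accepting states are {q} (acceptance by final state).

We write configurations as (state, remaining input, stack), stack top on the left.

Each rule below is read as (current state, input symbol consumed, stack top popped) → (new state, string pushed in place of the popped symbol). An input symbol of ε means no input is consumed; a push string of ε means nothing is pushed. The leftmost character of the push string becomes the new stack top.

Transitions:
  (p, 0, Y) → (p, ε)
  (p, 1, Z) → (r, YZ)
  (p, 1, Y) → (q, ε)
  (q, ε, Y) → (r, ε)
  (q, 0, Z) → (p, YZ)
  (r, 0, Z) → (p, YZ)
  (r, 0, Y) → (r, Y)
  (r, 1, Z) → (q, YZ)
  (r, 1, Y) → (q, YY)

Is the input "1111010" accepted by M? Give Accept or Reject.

Reject

(p, 1111010, Z)
  read 1, top Z: go to r, push YZ → (r, 111010, YZ)
  read 1, top Y: go to q, push YY → (q, 11010, YYZ)
  ε-move, top Y: go to r, push ε → (r, 11010, YZ)
  read 1, top Y: go to q, push YY → (q, 1010, YYZ)
  ε-move, top Y: go to r, push ε → (r, 1010, YZ)
  read 1, top Y: go to q, push YY → (q, 010, YYZ)
  ε-move, top Y: go to r, push ε → (r, 010, YZ)
  read 0, top Y: go to r, push Y → (r, 10, YZ)
  read 1, top Y: go to q, push YY → (q, 0, YYZ)
  ε-move, top Y: go to r, push ε → (r, 0, YZ)
  read 0, top Y: go to r, push Y → (r, ε, YZ)
All input consumed; state r ∉ F and no further ε-move applies.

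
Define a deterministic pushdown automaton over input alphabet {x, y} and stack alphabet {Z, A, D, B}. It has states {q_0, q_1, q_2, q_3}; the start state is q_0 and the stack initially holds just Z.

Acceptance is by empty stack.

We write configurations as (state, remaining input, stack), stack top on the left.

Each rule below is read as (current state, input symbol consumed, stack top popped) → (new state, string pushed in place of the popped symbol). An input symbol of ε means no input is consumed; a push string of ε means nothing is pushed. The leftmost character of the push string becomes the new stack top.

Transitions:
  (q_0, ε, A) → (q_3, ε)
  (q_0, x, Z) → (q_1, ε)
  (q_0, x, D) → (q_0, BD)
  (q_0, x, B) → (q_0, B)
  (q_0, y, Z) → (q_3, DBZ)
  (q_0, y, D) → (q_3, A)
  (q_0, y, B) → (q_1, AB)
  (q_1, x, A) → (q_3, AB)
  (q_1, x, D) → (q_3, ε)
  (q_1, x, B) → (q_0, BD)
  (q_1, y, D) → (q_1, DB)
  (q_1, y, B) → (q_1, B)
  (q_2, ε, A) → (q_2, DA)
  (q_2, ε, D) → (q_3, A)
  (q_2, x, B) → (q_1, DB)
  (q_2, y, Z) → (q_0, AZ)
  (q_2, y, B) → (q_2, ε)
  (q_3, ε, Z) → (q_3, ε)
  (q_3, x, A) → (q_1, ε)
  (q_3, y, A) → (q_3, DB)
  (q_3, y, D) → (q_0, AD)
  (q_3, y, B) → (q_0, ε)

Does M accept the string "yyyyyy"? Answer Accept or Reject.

Reject

(q_0, yyyyyy, Z) ⊢ (q_3, yyyyy, DBZ) ⊢ (q_0, yyyy, ADBZ) ⊢ (q_3, yyyy, DBZ) ⊢ (q_0, yyy, ADBZ) ⊢ (q_3, yyy, DBZ) ⊢ (q_0, yy, ADBZ) ⊢ (q_3, yy, DBZ) ⊢ (q_0, y, ADBZ) ⊢ (q_3, y, DBZ) ⊢ (q_0, ε, ADBZ) ⊢ (q_3, ε, DBZ)
All input consumed; stack is DBZ, not empty, and no further ε-move applies.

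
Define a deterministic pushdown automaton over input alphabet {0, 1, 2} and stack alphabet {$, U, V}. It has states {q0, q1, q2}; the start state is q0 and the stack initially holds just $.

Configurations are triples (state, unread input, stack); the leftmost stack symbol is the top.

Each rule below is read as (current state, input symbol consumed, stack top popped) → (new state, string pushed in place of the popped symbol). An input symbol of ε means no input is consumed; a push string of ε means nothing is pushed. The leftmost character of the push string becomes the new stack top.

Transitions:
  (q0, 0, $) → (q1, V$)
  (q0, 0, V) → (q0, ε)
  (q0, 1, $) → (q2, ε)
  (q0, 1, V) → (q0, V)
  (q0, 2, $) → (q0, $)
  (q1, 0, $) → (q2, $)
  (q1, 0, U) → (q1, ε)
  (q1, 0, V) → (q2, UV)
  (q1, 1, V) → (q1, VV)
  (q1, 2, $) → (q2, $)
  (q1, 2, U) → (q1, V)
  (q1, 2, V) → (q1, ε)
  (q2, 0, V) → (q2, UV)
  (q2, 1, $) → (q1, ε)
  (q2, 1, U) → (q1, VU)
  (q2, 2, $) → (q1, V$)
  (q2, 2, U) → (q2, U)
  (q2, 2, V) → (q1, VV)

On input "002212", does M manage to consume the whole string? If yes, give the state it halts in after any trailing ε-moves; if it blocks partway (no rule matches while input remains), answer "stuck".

(q0, 002212, $)
  read 0, top $: go to q1, push V$ → (q1, 02212, V$)
  read 0, top V: go to q2, push UV → (q2, 2212, UV$)
  read 2, top U: go to q2, push U → (q2, 212, UV$)
  read 2, top U: go to q2, push U → (q2, 12, UV$)
  read 1, top U: go to q1, push VU → (q1, 2, VUV$)
  read 2, top V: go to q1, push ε → (q1, ε, UV$)
All input consumed; M is in state q1.

q1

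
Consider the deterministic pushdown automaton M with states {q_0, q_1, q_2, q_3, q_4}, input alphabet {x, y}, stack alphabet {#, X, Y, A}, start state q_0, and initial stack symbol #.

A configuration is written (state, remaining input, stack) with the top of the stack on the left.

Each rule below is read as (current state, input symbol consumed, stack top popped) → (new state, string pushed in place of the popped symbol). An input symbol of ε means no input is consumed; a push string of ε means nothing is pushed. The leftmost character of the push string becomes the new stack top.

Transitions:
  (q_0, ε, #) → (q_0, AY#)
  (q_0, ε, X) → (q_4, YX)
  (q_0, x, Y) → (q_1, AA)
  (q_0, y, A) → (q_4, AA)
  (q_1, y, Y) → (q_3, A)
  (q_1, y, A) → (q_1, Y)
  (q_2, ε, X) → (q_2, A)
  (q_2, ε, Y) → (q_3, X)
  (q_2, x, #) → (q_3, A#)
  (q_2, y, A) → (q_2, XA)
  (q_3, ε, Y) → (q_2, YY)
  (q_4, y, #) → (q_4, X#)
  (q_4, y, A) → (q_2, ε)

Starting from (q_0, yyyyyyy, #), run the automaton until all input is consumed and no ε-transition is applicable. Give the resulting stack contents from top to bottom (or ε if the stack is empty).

AAAAAAY#

(q_0, yyyyyyy, #)
  ε-move, top #: go to q_0, push AY# → (q_0, yyyyyyy, AY#)
  read y, top A: go to q_4, push AA → (q_4, yyyyyy, AAY#)
  read y, top A: go to q_2, push ε → (q_2, yyyyy, AY#)
  read y, top A: go to q_2, push XA → (q_2, yyyy, XAY#)
  ε-move, top X: go to q_2, push A → (q_2, yyyy, AAY#)
  read y, top A: go to q_2, push XA → (q_2, yyy, XAAY#)
  ε-move, top X: go to q_2, push A → (q_2, yyy, AAAY#)
  read y, top A: go to q_2, push XA → (q_2, yy, XAAAY#)
  ε-move, top X: go to q_2, push A → (q_2, yy, AAAAY#)
  read y, top A: go to q_2, push XA → (q_2, y, XAAAAY#)
  ε-move, top X: go to q_2, push A → (q_2, y, AAAAAY#)
  read y, top A: go to q_2, push XA → (q_2, ε, XAAAAAY#)
  ε-move, top X: go to q_2, push A → (q_2, ε, AAAAAAY#)
All input consumed in state q_2 with stack AAAAAAY#.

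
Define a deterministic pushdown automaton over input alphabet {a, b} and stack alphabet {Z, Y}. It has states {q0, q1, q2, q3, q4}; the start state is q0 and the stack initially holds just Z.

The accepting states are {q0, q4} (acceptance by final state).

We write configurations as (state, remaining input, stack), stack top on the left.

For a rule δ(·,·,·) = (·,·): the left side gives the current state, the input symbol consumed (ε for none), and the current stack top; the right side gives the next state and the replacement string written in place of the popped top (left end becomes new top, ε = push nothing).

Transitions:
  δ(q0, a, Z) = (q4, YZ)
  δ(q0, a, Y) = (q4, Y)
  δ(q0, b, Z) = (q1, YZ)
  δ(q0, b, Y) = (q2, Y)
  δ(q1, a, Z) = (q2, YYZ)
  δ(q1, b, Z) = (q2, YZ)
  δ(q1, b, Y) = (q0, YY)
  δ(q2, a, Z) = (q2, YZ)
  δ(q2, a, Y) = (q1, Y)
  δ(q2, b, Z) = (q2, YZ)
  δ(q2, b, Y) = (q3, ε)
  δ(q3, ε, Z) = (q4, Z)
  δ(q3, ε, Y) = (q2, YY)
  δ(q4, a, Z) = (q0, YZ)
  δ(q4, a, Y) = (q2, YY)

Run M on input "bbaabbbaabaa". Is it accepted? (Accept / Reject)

Reject

(q0, bbaabbbaabaa, Z)
  read b, top Z: go to q1, push YZ → (q1, baabbbaabaa, YZ)
  read b, top Y: go to q0, push YY → (q0, aabbbaabaa, YYZ)
  read a, top Y: go to q4, push Y → (q4, abbbaabaa, YYZ)
  read a, top Y: go to q2, push YY → (q2, bbbaabaa, YYYZ)
  read b, top Y: go to q3, push ε → (q3, bbaabaa, YYZ)
  ε-move, top Y: go to q2, push YY → (q2, bbaabaa, YYYZ)
  read b, top Y: go to q3, push ε → (q3, baabaa, YYZ)
  ε-move, top Y: go to q2, push YY → (q2, baabaa, YYYZ)
  read b, top Y: go to q3, push ε → (q3, aabaa, YYZ)
  ε-move, top Y: go to q2, push YY → (q2, aabaa, YYYZ)
  read a, top Y: go to q1, push Y → (q1, abaa, YYYZ)
No transition applies at (q1, abaa, YYYZ); input not fully consumed.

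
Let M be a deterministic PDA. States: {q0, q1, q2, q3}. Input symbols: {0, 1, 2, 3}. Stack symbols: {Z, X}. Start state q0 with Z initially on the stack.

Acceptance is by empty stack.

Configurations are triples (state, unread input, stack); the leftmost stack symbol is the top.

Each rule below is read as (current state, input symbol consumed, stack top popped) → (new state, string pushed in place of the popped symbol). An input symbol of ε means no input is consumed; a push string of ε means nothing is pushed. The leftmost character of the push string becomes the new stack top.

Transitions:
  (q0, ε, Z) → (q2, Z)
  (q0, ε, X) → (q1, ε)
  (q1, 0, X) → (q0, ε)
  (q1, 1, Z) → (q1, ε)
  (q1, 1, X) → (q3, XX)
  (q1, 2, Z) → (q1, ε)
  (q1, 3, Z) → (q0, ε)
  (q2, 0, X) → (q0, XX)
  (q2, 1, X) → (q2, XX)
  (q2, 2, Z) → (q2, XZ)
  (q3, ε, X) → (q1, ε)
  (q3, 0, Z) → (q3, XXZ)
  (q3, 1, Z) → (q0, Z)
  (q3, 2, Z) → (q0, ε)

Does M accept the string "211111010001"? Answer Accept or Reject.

(q0, 211111010001, Z) ⊢ (q2, 211111010001, Z) ⊢ (q2, 11111010001, XZ) ⊢ (q2, 1111010001, XXZ) ⊢ (q2, 111010001, XXXZ) ⊢ (q2, 11010001, XXXXZ) ⊢ (q2, 1010001, XXXXXZ) ⊢ (q2, 010001, XXXXXXZ) ⊢ (q0, 10001, XXXXXXXZ) ⊢ (q1, 10001, XXXXXXZ) ⊢ (q3, 0001, XXXXXXXZ) ⊢ (q1, 0001, XXXXXXZ) ⊢ (q0, 001, XXXXXZ) ⊢ (q1, 001, XXXXZ) ⊢ (q0, 01, XXXZ) ⊢ (q1, 01, XXZ) ⊢ (q0, 1, XZ) ⊢ (q1, 1, Z) ⊢ (q1, ε, ε)
All input consumed and the stack is empty.

Accept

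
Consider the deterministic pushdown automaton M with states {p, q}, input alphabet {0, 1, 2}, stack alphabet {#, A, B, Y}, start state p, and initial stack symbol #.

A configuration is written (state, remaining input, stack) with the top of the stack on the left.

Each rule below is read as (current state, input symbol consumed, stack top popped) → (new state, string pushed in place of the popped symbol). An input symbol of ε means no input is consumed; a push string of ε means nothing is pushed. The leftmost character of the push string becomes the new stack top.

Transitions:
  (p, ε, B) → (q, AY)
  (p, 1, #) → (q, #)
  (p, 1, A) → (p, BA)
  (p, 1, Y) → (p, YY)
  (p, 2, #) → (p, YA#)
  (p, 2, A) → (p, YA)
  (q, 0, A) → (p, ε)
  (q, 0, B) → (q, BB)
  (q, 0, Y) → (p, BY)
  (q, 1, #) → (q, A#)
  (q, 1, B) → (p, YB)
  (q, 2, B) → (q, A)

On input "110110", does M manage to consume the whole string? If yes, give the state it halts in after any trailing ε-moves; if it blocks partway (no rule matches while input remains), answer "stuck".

p

(p, 110110, #) ⊢ (q, 10110, #) ⊢ (q, 0110, A#) ⊢ (p, 110, #) ⊢ (q, 10, #) ⊢ (q, 0, A#) ⊢ (p, ε, #)
All input consumed; M is in state p.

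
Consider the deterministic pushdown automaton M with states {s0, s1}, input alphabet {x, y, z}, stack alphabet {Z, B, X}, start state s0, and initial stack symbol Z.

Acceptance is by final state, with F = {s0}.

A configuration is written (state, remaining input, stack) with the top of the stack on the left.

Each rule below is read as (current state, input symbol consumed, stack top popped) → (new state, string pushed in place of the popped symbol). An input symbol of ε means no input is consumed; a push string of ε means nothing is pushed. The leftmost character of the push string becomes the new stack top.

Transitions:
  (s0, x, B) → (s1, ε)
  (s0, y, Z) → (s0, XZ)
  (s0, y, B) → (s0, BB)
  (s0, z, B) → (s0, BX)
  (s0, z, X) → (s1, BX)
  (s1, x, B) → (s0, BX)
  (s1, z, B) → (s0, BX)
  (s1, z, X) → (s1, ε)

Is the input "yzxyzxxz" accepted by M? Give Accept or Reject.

(s0, yzxyzxxz, Z)
  read y, top Z: go to s0, push XZ → (s0, zxyzxxz, XZ)
  read z, top X: go to s1, push BX → (s1, xyzxxz, BXZ)
  read x, top B: go to s0, push BX → (s0, yzxxz, BXXZ)
  read y, top B: go to s0, push BB → (s0, zxxz, BBXXZ)
  read z, top B: go to s0, push BX → (s0, xxz, BXBXXZ)
  read x, top B: go to s1, push ε → (s1, xz, XBXXZ)
No transition applies at (s1, xz, XBXXZ); input not fully consumed.

Reject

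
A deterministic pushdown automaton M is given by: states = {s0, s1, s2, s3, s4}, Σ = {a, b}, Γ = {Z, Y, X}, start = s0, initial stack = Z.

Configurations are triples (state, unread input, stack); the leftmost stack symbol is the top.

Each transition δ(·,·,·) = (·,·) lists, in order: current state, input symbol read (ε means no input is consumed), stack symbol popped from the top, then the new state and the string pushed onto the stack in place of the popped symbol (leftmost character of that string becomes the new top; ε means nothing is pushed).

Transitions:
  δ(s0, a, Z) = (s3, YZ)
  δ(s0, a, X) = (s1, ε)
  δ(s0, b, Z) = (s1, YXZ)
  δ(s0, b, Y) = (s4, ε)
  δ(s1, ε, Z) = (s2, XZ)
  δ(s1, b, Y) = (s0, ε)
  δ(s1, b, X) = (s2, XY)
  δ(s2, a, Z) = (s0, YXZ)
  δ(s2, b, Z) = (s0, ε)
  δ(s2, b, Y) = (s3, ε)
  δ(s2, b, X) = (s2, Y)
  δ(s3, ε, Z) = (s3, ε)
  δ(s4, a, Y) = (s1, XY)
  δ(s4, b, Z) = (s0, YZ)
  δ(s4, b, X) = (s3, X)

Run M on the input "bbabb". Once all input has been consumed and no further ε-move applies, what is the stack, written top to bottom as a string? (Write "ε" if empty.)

(s0, bbabb, Z)
  read b, top Z: go to s1, push YXZ → (s1, babb, YXZ)
  read b, top Y: go to s0, push ε → (s0, abb, XZ)
  read a, top X: go to s1, push ε → (s1, bb, Z)
  ε-move, top Z: go to s2, push XZ → (s2, bb, XZ)
  read b, top X: go to s2, push Y → (s2, b, YZ)
  read b, top Y: go to s3, push ε → (s3, ε, Z)
  ε-move, top Z: go to s3, push ε → (s3, ε, ε)
All input consumed in state s3 with stack ε.

ε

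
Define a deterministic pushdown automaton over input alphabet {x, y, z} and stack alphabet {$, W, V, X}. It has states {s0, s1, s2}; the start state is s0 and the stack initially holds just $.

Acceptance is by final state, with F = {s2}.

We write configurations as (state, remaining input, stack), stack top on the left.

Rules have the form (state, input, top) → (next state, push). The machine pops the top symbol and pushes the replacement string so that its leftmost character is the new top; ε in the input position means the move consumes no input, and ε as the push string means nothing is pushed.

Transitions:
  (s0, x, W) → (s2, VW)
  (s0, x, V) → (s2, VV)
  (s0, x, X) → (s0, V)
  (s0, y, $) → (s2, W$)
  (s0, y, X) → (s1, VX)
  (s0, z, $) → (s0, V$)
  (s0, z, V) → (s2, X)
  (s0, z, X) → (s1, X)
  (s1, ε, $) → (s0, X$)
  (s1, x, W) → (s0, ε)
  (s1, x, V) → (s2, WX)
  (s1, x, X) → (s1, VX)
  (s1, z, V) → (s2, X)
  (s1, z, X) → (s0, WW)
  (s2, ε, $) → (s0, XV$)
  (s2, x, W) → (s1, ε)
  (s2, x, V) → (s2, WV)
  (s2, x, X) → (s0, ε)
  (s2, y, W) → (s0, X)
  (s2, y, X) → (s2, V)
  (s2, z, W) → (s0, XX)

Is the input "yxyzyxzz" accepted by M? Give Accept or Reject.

Reject

(s0, yxyzyxzz, $)
  read y, top $: go to s2, push W$ → (s2, xyzyxzz, W$)
  read x, top W: go to s1, push ε → (s1, yzyxzz, $)
  ε-move, top $: go to s0, push X$ → (s0, yzyxzz, X$)
  read y, top X: go to s1, push VX → (s1, zyxzz, VX$)
  read z, top V: go to s2, push X → (s2, yxzz, XX$)
  read y, top X: go to s2, push V → (s2, xzz, VX$)
  read x, top V: go to s2, push WV → (s2, zz, WVX$)
  read z, top W: go to s0, push XX → (s0, z, XXVX$)
  read z, top X: go to s1, push X → (s1, ε, XXVX$)
All input consumed; state s1 ∉ F and no further ε-move applies.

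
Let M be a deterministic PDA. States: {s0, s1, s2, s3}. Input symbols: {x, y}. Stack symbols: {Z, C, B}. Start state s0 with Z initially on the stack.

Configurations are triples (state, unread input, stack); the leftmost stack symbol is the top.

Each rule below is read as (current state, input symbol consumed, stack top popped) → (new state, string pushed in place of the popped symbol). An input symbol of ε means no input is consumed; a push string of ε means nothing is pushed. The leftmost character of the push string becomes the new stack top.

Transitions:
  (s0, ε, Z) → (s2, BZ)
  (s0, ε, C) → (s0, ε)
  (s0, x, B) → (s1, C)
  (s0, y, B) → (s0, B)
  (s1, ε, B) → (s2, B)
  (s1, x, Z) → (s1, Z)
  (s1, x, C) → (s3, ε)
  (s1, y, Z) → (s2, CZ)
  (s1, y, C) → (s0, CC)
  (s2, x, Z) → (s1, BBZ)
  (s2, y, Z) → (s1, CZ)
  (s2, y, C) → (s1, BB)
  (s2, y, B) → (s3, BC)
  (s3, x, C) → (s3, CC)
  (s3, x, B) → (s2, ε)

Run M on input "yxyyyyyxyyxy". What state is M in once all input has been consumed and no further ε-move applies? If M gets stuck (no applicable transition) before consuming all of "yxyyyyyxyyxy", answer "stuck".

stuck

(s0, yxyyyyyxyyxy, Z)
  ε-move, top Z: go to s2, push BZ → (s2, yxyyyyyxyyxy, BZ)
  read y, top B: go to s3, push BC → (s3, xyyyyyxyyxy, BCZ)
  read x, top B: go to s2, push ε → (s2, yyyyyxyyxy, CZ)
  read y, top C: go to s1, push BB → (s1, yyyyxyyxy, BBZ)
  ε-move, top B: go to s2, push B → (s2, yyyyxyyxy, BBZ)
  read y, top B: go to s3, push BC → (s3, yyyxyyxy, BCBZ)
No transition for (s3, y, top B); M blocks with input yyyxyyxy remaining.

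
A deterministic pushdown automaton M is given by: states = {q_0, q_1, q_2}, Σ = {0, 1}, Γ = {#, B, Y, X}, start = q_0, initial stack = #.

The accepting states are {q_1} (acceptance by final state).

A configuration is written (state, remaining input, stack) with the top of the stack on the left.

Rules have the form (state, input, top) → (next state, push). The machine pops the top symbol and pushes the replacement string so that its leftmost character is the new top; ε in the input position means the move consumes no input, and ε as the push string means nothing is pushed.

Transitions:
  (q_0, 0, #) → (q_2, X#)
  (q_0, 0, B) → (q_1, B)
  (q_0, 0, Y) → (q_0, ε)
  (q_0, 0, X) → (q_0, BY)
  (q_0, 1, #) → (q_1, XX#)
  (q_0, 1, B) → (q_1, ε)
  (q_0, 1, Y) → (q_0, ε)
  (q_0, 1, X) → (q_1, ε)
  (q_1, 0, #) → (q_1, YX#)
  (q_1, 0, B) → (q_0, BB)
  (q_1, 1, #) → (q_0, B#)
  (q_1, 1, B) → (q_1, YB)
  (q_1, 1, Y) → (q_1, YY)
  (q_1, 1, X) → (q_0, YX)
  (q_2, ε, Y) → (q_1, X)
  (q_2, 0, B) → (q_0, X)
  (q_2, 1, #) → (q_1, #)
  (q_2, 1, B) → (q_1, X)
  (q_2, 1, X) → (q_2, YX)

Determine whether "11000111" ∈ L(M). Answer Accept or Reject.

(q_0, 11000111, #)
  read 1, top #: go to q_1, push XX# → (q_1, 1000111, XX#)
  read 1, top X: go to q_0, push YX → (q_0, 000111, YXX#)
  read 0, top Y: go to q_0, push ε → (q_0, 00111, XX#)
  read 0, top X: go to q_0, push BY → (q_0, 0111, BYX#)
  read 0, top B: go to q_1, push B → (q_1, 111, BYX#)
  read 1, top B: go to q_1, push YB → (q_1, 11, YBYX#)
  read 1, top Y: go to q_1, push YY → (q_1, 1, YYBYX#)
  read 1, top Y: go to q_1, push YY → (q_1, ε, YYYBYX#)
All input consumed; state q_1 ∈ F.

Accept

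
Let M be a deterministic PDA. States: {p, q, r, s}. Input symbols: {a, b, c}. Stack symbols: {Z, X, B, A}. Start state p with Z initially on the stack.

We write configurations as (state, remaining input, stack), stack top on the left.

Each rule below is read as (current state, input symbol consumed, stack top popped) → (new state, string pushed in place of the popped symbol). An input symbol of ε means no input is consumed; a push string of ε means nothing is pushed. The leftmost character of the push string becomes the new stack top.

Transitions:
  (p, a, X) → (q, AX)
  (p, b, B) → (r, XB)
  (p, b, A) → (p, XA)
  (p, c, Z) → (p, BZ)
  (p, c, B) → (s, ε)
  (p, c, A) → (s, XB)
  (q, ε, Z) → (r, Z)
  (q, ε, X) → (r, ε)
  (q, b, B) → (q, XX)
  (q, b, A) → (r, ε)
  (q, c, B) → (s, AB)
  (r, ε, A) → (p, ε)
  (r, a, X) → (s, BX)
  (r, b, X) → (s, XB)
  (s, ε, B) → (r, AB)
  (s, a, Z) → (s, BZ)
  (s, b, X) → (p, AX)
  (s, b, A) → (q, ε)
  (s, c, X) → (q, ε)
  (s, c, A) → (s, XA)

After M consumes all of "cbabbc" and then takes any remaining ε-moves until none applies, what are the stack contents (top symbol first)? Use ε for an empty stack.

BBXBZ

(p, cbabbc, Z)
  read c, top Z: go to p, push BZ → (p, babbc, BZ)
  read b, top B: go to r, push XB → (r, abbc, XBZ)
  read a, top X: go to s, push BX → (s, bbc, BXBZ)
  ε-move, top B: go to r, push AB → (r, bbc, ABXBZ)
  ε-move, top A: go to p, push ε → (p, bbc, BXBZ)
  read b, top B: go to r, push XB → (r, bc, XBXBZ)
  read b, top X: go to s, push XB → (s, c, XBBXBZ)
  read c, top X: go to q, push ε → (q, ε, BBXBZ)
All input consumed in state q with stack BBXBZ.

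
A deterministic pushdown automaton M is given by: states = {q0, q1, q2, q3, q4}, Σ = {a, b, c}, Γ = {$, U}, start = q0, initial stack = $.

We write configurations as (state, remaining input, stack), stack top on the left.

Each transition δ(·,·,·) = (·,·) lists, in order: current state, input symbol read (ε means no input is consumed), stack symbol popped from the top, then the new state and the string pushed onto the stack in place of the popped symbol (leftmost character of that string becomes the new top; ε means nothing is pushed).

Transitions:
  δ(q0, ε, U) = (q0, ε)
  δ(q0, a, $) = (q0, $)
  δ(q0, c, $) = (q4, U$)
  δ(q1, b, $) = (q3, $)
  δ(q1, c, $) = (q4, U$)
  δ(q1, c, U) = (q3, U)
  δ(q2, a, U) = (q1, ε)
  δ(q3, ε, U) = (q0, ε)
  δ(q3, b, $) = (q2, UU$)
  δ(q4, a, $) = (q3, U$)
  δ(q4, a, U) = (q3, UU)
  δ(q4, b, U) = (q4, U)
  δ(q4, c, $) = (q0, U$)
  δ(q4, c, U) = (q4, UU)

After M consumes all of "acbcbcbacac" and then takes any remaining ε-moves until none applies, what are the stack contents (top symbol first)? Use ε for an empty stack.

U$

(q0, acbcbcbacac, $)
  read a, top $: go to q0, push $ → (q0, cbcbcbacac, $)
  read c, top $: go to q4, push U$ → (q4, bcbcbacac, U$)
  read b, top U: go to q4, push U → (q4, cbcbacac, U$)
  read c, top U: go to q4, push UU → (q4, bcbacac, UU$)
  read b, top U: go to q4, push U → (q4, cbacac, UU$)
  read c, top U: go to q4, push UU → (q4, bacac, UUU$)
  read b, top U: go to q4, push U → (q4, acac, UUU$)
  read a, top U: go to q3, push UU → (q3, cac, UUUU$)
  ε-move, top U: go to q0, push ε → (q0, cac, UUU$)
  ε-move, top U: go to q0, push ε → (q0, cac, UU$)
  ε-move, top U: go to q0, push ε → (q0, cac, U$)
  ε-move, top U: go to q0, push ε → (q0, cac, $)
  read c, top $: go to q4, push U$ → (q4, ac, U$)
  read a, top U: go to q3, push UU → (q3, c, UU$)
  ε-move, top U: go to q0, push ε → (q0, c, U$)
  ε-move, top U: go to q0, push ε → (q0, c, $)
  read c, top $: go to q4, push U$ → (q4, ε, U$)
All input consumed in state q4 with stack U$.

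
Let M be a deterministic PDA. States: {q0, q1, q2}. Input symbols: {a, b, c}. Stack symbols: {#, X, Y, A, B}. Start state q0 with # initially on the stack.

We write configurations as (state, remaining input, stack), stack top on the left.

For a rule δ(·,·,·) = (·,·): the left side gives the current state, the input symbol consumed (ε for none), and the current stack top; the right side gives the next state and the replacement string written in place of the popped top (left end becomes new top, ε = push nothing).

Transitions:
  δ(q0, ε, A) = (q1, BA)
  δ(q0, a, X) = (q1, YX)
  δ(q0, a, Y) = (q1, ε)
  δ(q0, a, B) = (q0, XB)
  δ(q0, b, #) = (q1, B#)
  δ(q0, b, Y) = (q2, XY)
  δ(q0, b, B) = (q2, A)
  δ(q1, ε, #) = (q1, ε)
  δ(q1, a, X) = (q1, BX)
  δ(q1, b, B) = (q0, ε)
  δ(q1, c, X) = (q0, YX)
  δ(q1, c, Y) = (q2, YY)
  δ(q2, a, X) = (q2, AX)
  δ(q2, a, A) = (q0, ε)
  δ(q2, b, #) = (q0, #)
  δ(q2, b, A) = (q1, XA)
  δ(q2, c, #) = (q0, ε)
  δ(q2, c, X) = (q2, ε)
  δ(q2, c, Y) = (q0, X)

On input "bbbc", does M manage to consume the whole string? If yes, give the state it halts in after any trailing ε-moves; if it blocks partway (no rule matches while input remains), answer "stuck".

stuck

(q0, bbbc, #) ⊢ (q1, bbc, B#) ⊢ (q0, bc, #) ⊢ (q1, c, B#)
No transition for (q1, c, top B); M blocks with input c remaining.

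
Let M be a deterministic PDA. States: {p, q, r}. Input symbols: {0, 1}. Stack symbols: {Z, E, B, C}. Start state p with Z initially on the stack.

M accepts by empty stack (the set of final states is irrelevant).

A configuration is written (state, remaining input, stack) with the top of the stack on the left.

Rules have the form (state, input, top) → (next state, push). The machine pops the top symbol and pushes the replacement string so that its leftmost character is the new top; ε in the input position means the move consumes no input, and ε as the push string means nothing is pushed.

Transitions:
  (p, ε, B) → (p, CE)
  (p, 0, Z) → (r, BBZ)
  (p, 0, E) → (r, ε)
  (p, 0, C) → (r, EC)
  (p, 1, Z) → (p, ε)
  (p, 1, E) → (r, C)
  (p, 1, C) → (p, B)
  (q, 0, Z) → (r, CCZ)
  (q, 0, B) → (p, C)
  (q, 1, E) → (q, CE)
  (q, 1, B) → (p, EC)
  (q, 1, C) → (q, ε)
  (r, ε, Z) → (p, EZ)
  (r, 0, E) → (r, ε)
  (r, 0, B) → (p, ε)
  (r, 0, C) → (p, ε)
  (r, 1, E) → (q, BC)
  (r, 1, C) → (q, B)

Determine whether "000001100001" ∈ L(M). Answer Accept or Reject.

Accept

(p, 000001100001, Z)
  read 0, top Z: go to r, push BBZ → (r, 00001100001, BBZ)
  read 0, top B: go to p, push ε → (p, 0001100001, BZ)
  ε-move, top B: go to p, push CE → (p, 0001100001, CEZ)
  read 0, top C: go to r, push EC → (r, 001100001, ECEZ)
  read 0, top E: go to r, push ε → (r, 01100001, CEZ)
  read 0, top C: go to p, push ε → (p, 1100001, EZ)
  read 1, top E: go to r, push C → (r, 100001, CZ)
  read 1, top C: go to q, push B → (q, 00001, BZ)
  read 0, top B: go to p, push C → (p, 0001, CZ)
  read 0, top C: go to r, push EC → (r, 001, ECZ)
  read 0, top E: go to r, push ε → (r, 01, CZ)
  read 0, top C: go to p, push ε → (p, 1, Z)
  read 1, top Z: go to p, push ε → (p, ε, ε)
All input consumed and the stack is empty.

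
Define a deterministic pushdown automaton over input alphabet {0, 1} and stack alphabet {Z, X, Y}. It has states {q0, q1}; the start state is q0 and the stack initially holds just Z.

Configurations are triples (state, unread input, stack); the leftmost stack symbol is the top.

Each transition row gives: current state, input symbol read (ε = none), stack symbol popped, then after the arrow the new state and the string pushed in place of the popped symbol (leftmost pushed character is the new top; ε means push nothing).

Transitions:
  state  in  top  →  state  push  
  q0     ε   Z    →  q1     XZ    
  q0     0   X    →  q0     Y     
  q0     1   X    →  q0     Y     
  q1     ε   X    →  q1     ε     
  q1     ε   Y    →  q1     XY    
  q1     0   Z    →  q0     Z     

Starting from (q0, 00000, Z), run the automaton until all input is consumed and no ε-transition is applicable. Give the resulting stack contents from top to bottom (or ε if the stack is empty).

Z

(q0, 00000, Z)
  ε-move, top Z: go to q1, push XZ → (q1, 00000, XZ)
  ε-move, top X: go to q1, push ε → (q1, 00000, Z)
  read 0, top Z: go to q0, push Z → (q0, 0000, Z)
  ε-move, top Z: go to q1, push XZ → (q1, 0000, XZ)
  ε-move, top X: go to q1, push ε → (q1, 0000, Z)
  read 0, top Z: go to q0, push Z → (q0, 000, Z)
  ε-move, top Z: go to q1, push XZ → (q1, 000, XZ)
  ε-move, top X: go to q1, push ε → (q1, 000, Z)
  read 0, top Z: go to q0, push Z → (q0, 00, Z)
  ε-move, top Z: go to q1, push XZ → (q1, 00, XZ)
  ε-move, top X: go to q1, push ε → (q1, 00, Z)
  read 0, top Z: go to q0, push Z → (q0, 0, Z)
  ε-move, top Z: go to q1, push XZ → (q1, 0, XZ)
  ε-move, top X: go to q1, push ε → (q1, 0, Z)
  read 0, top Z: go to q0, push Z → (q0, ε, Z)
  ε-move, top Z: go to q1, push XZ → (q1, ε, XZ)
  ε-move, top X: go to q1, push ε → (q1, ε, Z)
All input consumed in state q1 with stack Z.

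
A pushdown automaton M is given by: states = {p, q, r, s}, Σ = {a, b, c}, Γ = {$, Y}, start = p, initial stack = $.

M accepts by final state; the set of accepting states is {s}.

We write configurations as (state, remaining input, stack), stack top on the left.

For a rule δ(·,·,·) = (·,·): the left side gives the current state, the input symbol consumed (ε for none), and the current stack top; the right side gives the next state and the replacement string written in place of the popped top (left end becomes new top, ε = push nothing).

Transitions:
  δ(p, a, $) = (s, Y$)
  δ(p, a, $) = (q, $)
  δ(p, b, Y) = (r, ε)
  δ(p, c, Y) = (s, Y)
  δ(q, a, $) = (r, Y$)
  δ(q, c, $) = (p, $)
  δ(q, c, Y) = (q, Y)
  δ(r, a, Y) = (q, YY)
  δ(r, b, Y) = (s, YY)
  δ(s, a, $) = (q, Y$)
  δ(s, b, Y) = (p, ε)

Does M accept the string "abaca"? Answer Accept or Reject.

One accepting computation: (p, abaca, $) ⊢ (s, baca, Y$) ⊢ (p, aca, $) ⊢ (q, ca, $) ⊢ (p, a, $) ⊢ (s, ε, Y$)
All input consumed and state s ∈ F.

Accept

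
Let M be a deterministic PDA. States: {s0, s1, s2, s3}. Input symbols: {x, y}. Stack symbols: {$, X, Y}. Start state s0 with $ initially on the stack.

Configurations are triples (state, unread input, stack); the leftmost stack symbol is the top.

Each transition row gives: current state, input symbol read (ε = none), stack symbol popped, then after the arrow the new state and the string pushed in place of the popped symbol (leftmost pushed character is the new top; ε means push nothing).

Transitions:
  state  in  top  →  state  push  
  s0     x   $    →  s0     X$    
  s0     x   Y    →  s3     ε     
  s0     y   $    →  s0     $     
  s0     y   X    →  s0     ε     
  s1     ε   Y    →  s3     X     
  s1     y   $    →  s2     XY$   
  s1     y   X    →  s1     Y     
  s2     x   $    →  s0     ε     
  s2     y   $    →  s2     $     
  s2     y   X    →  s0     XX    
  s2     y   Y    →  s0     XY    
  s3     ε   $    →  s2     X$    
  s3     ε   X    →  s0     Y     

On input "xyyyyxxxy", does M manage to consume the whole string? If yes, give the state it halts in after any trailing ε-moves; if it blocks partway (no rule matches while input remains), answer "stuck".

(s0, xyyyyxxxy, $) ⊢ (s0, yyyyxxxy, X$) ⊢ (s0, yyyxxxy, $) ⊢ (s0, yyxxxy, $) ⊢ (s0, yxxxy, $) ⊢ (s0, xxxy, $) ⊢ (s0, xxy, X$)
No transition for (s0, x, top X); M blocks with input xxy remaining.

stuck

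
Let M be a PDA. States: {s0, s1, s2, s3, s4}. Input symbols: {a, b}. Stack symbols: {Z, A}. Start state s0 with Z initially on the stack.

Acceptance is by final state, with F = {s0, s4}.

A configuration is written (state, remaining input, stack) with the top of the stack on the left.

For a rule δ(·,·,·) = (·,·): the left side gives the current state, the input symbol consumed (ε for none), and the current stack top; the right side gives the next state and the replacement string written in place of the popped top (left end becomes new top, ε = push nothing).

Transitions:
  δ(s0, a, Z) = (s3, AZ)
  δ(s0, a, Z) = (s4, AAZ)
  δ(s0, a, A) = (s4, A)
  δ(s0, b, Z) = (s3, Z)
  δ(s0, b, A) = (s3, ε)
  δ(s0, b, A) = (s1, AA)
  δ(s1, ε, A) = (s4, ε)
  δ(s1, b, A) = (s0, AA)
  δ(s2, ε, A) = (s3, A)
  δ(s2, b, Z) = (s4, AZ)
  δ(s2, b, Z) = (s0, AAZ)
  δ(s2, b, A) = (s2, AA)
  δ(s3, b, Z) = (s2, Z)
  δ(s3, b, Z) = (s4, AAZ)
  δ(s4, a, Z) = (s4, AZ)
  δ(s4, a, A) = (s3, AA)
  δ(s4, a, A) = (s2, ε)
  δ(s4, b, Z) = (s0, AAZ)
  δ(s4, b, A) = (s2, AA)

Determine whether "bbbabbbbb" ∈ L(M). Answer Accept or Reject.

One accepting computation: (s0, bbbabbbbb, Z) ⊢ (s3, bbabbbbb, Z) ⊢ (s2, babbbbb, Z) ⊢ (s4, abbbbb, AZ) ⊢ (s2, bbbbb, Z) ⊢ (s0, bbbb, AAZ) ⊢ (s1, bbb, AAAZ) ⊢ (s0, bb, AAAAZ) ⊢ (s1, b, AAAAAZ) ⊢ (s0, ε, AAAAAAZ)
All input consumed and state s0 ∈ F.

Accept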